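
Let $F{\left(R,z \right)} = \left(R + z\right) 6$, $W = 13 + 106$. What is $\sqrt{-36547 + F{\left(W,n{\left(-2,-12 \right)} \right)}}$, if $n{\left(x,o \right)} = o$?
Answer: $i \sqrt{35905} \approx 189.49 i$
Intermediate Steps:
$W = 119$
$F{\left(R,z \right)} = 6 R + 6 z$
$\sqrt{-36547 + F{\left(W,n{\left(-2,-12 \right)} \right)}} = \sqrt{-36547 + \left(6 \cdot 119 + 6 \left(-12\right)\right)} = \sqrt{-36547 + \left(714 - 72\right)} = \sqrt{-36547 + 642} = \sqrt{-35905} = i \sqrt{35905}$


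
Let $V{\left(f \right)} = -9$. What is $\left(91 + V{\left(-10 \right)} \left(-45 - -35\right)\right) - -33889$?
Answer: $34070$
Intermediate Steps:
$\left(91 + V{\left(-10 \right)} \left(-45 - -35\right)\right) - -33889 = \left(91 - 9 \left(-45 - -35\right)\right) - -33889 = \left(91 - 9 \left(-45 + 35\right)\right) + 33889 = \left(91 - -90\right) + 33889 = \left(91 + 90\right) + 33889 = 181 + 33889 = 34070$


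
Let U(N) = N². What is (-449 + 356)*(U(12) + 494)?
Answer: -59334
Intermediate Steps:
(-449 + 356)*(U(12) + 494) = (-449 + 356)*(12² + 494) = -93*(144 + 494) = -93*638 = -59334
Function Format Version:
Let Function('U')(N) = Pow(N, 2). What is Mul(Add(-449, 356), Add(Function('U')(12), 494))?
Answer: -59334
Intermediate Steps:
Mul(Add(-449, 356), Add(Function('U')(12), 494)) = Mul(Add(-449, 356), Add(Pow(12, 2), 494)) = Mul(-93, Add(144, 494)) = Mul(-93, 638) = -59334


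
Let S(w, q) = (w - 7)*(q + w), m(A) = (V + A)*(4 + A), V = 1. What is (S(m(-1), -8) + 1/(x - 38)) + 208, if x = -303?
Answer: 90023/341 ≈ 264.00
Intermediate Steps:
m(A) = (1 + A)*(4 + A)
S(w, q) = (-7 + w)*(q + w)
(S(m(-1), -8) + 1/(x - 38)) + 208 = (((4 + (-1)**2 + 5*(-1))**2 - 7*(-8) - 7*(4 + (-1)**2 + 5*(-1)) - 8*(4 + (-1)**2 + 5*(-1))) + 1/(-303 - 38)) + 208 = (((4 + 1 - 5)**2 + 56 - 7*(4 + 1 - 5) - 8*(4 + 1 - 5)) + 1/(-341)) + 208 = ((0**2 + 56 - 7*0 - 8*0) - 1/341) + 208 = ((0 + 56 + 0 + 0) - 1/341) + 208 = (56 - 1/341) + 208 = 19095/341 + 208 = 90023/341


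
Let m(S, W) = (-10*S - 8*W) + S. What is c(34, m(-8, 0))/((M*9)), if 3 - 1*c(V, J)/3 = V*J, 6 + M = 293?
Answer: -815/287 ≈ -2.8397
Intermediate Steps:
M = 287 (M = -6 + 293 = 287)
m(S, W) = -9*S - 8*W
c(V, J) = 9 - 3*J*V (c(V, J) = 9 - 3*V*J = 9 - 3*J*V)
c(34, m(-8, 0))/((M*9)) = (9 - 3*(-9*(-8) - 8*0)*34)/((287*9)) = (9 - 3*(72 + 0)*34)/2583 = (9 - 3*72*34)*(1/2583) = (9 - 7344)*(1/2583) = -7335*1/2583 = -815/287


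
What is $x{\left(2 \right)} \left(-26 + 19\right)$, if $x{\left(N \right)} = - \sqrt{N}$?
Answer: $7 \sqrt{2} \approx 9.8995$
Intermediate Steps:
$x{\left(2 \right)} \left(-26 + 19\right) = - \sqrt{2} \left(-26 + 19\right) = - \sqrt{2} \left(-7\right) = 7 \sqrt{2}$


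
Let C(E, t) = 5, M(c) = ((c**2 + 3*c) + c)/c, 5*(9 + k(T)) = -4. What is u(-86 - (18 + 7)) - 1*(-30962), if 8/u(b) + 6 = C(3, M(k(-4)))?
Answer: 30954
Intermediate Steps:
k(T) = -49/5 (k(T) = -9 + (1/5)*(-4) = -9 - 4/5 = -49/5)
M(c) = (c**2 + 4*c)/c
u(b) = -8 (u(b) = 8/(-6 + 5) = 8/(-1) = 8*(-1) = -8)
u(-86 - (18 + 7)) - 1*(-30962) = -8 - 1*(-30962) = -8 + 30962 = 30954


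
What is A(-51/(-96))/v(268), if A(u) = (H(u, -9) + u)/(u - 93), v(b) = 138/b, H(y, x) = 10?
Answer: -45158/204171 ≈ -0.22118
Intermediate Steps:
A(u) = (10 + u)/(-93 + u) (A(u) = (10 + u)/(u - 93) = (10 + u)/(-93 + u))
A(-51/(-96))/v(268) = ((10 - 51/(-96))/(-93 - 51/(-96)))/((138/268)) = ((10 - 51*(-1/96))/(-93 - 51*(-1/96)))/((138*(1/268))) = ((10 + 17/32)/(-93 + 17/32))/(69/134) = ((337/32)/(-2959/32))*(134/69) = -32/2959*337/32*(134/69) = -337/2959*134/69 = -45158/204171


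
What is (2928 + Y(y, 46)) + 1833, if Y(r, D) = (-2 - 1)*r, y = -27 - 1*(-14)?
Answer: 4800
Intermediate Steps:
y = -13 (y = -27 + 14 = -13)
Y(r, D) = -3*r
(2928 + Y(y, 46)) + 1833 = (2928 - 3*(-13)) + 1833 = (2928 + 39) + 1833 = 2967 + 1833 = 4800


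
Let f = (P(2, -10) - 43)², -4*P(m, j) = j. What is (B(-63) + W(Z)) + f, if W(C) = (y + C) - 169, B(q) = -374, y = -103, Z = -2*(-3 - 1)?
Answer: 4009/4 ≈ 1002.3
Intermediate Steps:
Z = 8 (Z = -2*(-4) = 8)
P(m, j) = -j/4
W(C) = -272 + C (W(C) = (-103 + C) - 169 = -272 + C)
f = 6561/4 (f = (-¼*(-10) - 43)² = (5/2 - 43)² = (-81/2)² = 6561/4 ≈ 1640.3)
(B(-63) + W(Z)) + f = (-374 + (-272 + 8)) + 6561/4 = (-374 - 264) + 6561/4 = -638 + 6561/4 = 4009/4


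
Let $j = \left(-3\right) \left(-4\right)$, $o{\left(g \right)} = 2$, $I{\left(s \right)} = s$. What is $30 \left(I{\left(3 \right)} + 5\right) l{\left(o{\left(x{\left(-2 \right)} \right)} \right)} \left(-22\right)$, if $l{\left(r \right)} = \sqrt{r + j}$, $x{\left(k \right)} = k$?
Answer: $- 5280 \sqrt{14} \approx -19756.0$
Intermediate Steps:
$j = 12$
$l{\left(r \right)} = \sqrt{12 + r}$ ($l{\left(r \right)} = \sqrt{r + 12} = \sqrt{12 + r}$)
$30 \left(I{\left(3 \right)} + 5\right) l{\left(o{\left(x{\left(-2 \right)} \right)} \right)} \left(-22\right) = 30 \left(3 + 5\right) \sqrt{12 + 2} \left(-22\right) = 30 \cdot 8 \sqrt{14} \left(-22\right) = 240 \sqrt{14} \left(-22\right) = - 5280 \sqrt{14}$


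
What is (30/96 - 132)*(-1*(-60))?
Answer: -31605/4 ≈ -7901.3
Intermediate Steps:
(30/96 - 132)*(-1*(-60)) = (30*(1/96) - 132)*60 = (5/16 - 132)*60 = -2107/16*60 = -31605/4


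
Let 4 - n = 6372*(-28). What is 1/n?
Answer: 1/178420 ≈ 5.6048e-6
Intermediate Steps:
n = 178420 (n = 4 - 6372*(-28) = 4 - 1*(-178416) = 4 + 178416 = 178420)
1/n = 1/178420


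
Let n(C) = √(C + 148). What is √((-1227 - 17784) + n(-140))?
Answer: √(-19011 + 2*√2) ≈ 137.87*I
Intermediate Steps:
n(C) = √(148 + C)
√((-1227 - 17784) + n(-140)) = √((-1227 - 17784) + √(148 - 140)) = √(-19011 + √8) = √(-19011 + 2*√2)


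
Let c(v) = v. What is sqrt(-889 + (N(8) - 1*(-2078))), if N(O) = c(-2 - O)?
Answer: 3*sqrt(131) ≈ 34.337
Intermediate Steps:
N(O) = -2 - O
sqrt(-889 + (N(8) - 1*(-2078))) = sqrt(-889 + ((-2 - 1*8) - 1*(-2078))) = sqrt(-889 + ((-2 - 8) + 2078)) = sqrt(-889 + (-10 + 2078)) = sqrt(-889 + 2068) = sqrt(1179) = 3*sqrt(131)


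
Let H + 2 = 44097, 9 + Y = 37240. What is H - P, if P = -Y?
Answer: 81326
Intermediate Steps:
Y = 37231 (Y = -9 + 37240 = 37231)
H = 44095 (H = -2 + 44097 = 44095)
P = -37231 (P = -1*37231 = -37231)
H - P = 44095 - 1*(-37231) = 44095 + 37231 = 81326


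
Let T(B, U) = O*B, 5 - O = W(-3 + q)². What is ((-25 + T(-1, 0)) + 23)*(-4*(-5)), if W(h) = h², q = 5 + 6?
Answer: 81780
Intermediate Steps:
q = 11
O = -4091 (O = 5 - ((-3 + 11)²)² = 5 - (8²)² = 5 - 1*64² = 5 - 1*4096 = 5 - 4096 = -4091)
T(B, U) = -4091*B
((-25 + T(-1, 0)) + 23)*(-4*(-5)) = ((-25 - 4091*(-1)) + 23)*(-4*(-5)) = ((-25 + 4091) + 23)*20 = (4066 + 23)*20 = 4089*20 = 81780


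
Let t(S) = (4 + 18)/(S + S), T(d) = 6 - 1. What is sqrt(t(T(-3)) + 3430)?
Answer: 131*sqrt(5)/5 ≈ 58.585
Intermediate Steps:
T(d) = 5
t(S) = 11/S (t(S) = 22/((2*S)) = 22*(1/(2*S)) = 11/S)
sqrt(t(T(-3)) + 3430) = sqrt(11/5 + 3430) = sqrt(17161/5) = 131*sqrt(5)/5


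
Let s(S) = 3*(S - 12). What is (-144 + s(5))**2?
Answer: 27225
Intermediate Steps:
s(S) = -36 + 3*S (s(S) = 3*(-12 + S) = -36 + 3*S)
(-144 + s(5))**2 = (-144 + (-36 + 3*5))**2 = (-144 + (-36 + 15))**2 = (-144 - 21)**2 = (-165)**2 = 27225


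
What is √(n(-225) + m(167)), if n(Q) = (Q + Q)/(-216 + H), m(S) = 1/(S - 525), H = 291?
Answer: I*√769342/358 ≈ 2.4501*I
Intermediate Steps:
m(S) = 1/(-525 + S)
n(Q) = 2*Q/75 (n(Q) = (Q + Q)/(-216 + 291) = (2*Q)/75 = (2*Q)*(1/75) = 2*Q/75)
√(n(-225) + m(167)) = √((2/75)*(-225) + 1/(-525 + 167)) = √(-6 + 1/(-358)) = √(-6 - 1/358) = √(-2149/358) = I*√769342/358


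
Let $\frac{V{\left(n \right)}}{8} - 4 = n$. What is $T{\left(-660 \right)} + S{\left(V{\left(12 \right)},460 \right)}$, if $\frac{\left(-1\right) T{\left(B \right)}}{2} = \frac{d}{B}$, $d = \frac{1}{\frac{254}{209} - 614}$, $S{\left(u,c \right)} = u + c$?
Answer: $\frac{2259190061}{3842160} \approx 588.0$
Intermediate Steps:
$V{\left(n \right)} = 32 + 8 n$
$S{\left(u,c \right)} = c + u$
$d = - \frac{209}{128072}$ ($d = \frac{1}{254 \cdot \frac{1}{209} - 614} = \frac{1}{\frac{254}{209} - 614} = \frac{1}{- \frac{128072}{209}} = - \frac{209}{128072} \approx -0.0016319$)
$T{\left(B \right)} = \frac{209}{64036 B}$ ($T{\left(B \right)} = - 2 \left(- \frac{209}{128072 B}\right) = \frac{209}{64036 B}$)
$T{\left(-660 \right)} + S{\left(V{\left(12 \right)},460 \right)} = \frac{209}{64036 \left(-660\right)} + \left(460 + \left(32 + 8 \cdot 12\right)\right) = \frac{209}{64036} \left(- \frac{1}{660}\right) + \left(460 + \left(32 + 96\right)\right) = - \frac{19}{3842160} + \left(460 + 128\right) = - \frac{19}{3842160} + 588 = \frac{2259190061}{3842160}$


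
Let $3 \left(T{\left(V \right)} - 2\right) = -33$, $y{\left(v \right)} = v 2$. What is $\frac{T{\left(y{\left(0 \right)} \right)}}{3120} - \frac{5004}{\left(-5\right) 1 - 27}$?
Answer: $\frac{162627}{1040} \approx 156.37$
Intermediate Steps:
$y{\left(v \right)} = 2 v$
$T{\left(V \right)} = -9$ ($T{\left(V \right)} = 2 + \frac{1}{3} \left(-33\right) = 2 - 11 = -9$)
$\frac{T{\left(y{\left(0 \right)} \right)}}{3120} - \frac{5004}{\left(-5\right) 1 - 27} = - \frac{9}{3120} - \frac{5004}{\left(-5\right) 1 - 27} = \left(-9\right) \frac{1}{3120} - \frac{5004}{-5 - 27} = - \frac{3}{1040} - \frac{5004}{-32} = - \frac{3}{1040} - - \frac{1251}{8} = - \frac{3}{1040} + \frac{1251}{8} = \frac{162627}{1040}$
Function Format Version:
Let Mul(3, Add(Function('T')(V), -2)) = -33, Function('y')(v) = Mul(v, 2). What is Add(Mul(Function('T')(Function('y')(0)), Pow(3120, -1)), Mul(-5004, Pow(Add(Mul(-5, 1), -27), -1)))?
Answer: Rational(162627, 1040) ≈ 156.37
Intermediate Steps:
Function('y')(v) = Mul(2, v)
Function('T')(V) = -9 (Function('T')(V) = Add(2, Mul(Rational(1, 3), -33)) = Add(2, -11) = -9)
Add(Mul(Function('T')(Function('y')(0)), Pow(3120, -1)), Mul(-5004, Pow(Add(Mul(-5, 1), -27), -1))) = Add(Mul(-9, Pow(3120, -1)), Mul(-5004, Pow(Add(Mul(-5, 1), -27), -1))) = Add(Mul(-9, Rational(1, 3120)), Mul(-5004, Pow(Add(-5, -27), -1))) = Add(Rational(-3, 1040), Mul(-5004, Pow(-32, -1))) = Add(Rational(-3, 1040), Mul(-5004, Rational(-1, 32))) = Add(Rational(-3, 1040), Rational(1251, 8)) = Rational(162627, 1040)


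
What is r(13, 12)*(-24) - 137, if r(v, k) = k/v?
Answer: -2069/13 ≈ -159.15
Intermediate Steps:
r(13, 12)*(-24) - 137 = (12/13)*(-24) - 137 = -288/13 - 137 = -2069/13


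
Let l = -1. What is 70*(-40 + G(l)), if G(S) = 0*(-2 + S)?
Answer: -2800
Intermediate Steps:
G(S) = 0
70*(-40 + G(l)) = 70*(-40 + 0) = 70*(-40) = -2800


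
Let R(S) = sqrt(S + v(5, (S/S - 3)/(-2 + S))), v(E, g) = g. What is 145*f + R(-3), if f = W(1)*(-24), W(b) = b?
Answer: -3480 + I*sqrt(65)/5 ≈ -3480.0 + 1.6125*I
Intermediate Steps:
R(S) = sqrt(S - 2/(-2 + S)) (R(S) = sqrt(S + (S/S - 3)/(-2 + S)) = sqrt(S + (1 - 3)/(-2 + S)) = sqrt(S - 2/(-2 + S)))
f = -24 (f = 1*(-24) = -24)
145*f + R(-3) = 145*(-24) + sqrt((-2 - 3*(-2 - 3))/(-2 - 3)) = -3480 + sqrt((-2 - 3*(-5))/(-5)) = -3480 + sqrt(-(-2 + 15)/5) = -3480 + sqrt(-1/5*13) = -3480 + sqrt(-13/5) = -3480 + I*sqrt(65)/5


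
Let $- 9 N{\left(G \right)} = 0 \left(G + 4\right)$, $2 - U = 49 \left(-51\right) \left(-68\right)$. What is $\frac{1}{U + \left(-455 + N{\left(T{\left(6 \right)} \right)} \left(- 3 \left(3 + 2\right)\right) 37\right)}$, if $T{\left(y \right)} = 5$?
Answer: $- \frac{1}{170385} \approx -5.8691 \cdot 10^{-6}$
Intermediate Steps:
$U = -169930$ ($U = 2 - 49 \left(-51\right) \left(-68\right) = 2 - \left(-2499\right) \left(-68\right) = 2 - 169932 = -169930$)
$N{\left(G \right)} = 0$ ($N{\left(G \right)} = - \frac{0 \left(G + 4\right)}{9} = - \frac{0 \left(4 + G\right)}{9} = \left(- \frac{1}{9}\right) 0 = 0$)
$\frac{1}{U + \left(-455 + N{\left(T{\left(6 \right)} \right)} \left(- 3 \left(3 + 2\right)\right) 37\right)} = \frac{1}{-169930 - \left(455 - 0 \left(- 3 \left(3 + 2\right)\right) 37\right)} = \frac{1}{-169930 - \left(455 - 0 \left(\left(-3\right) 5\right) 37\right)} = \frac{1}{-169930 - \left(455 - 0 \left(-15\right) 37\right)} = \frac{1}{-169930 + \left(-455 + 0 \cdot 37\right)} = \frac{1}{-169930 + \left(-455 + 0\right)} = \frac{1}{-169930 - 455} = \frac{1}{-170385} = - \frac{1}{170385}$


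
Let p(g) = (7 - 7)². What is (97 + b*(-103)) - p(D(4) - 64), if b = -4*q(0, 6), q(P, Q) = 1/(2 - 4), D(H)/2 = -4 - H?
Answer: -109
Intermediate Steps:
D(H) = -8 - 2*H (D(H) = 2*(-4 - H) = -8 - 2*H)
p(g) = 0 (p(g) = 0² = 0)
q(P, Q) = -½ (q(P, Q) = 1/(-2) = -½)
b = 2 (b = -4*(-½) = 2)
(97 + b*(-103)) - p(D(4) - 64) = (97 + 2*(-103)) - 1*0 = (97 - 206) + 0 = -109 + 0 = -109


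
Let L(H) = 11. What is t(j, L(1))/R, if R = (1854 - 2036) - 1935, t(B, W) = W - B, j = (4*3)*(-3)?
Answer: -47/2117 ≈ -0.022201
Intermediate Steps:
j = -36 (j = 12*(-3) = -36)
R = -2117 (R = -182 - 1935 = -2117)
t(j, L(1))/R = (11 - 1*(-36))/(-2117) = (11 + 36)*(-1/2117) = 47*(-1/2117) = -47/2117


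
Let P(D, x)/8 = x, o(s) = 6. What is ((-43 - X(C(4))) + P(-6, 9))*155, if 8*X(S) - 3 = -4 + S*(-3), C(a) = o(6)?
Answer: 38905/8 ≈ 4863.1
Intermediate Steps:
P(D, x) = 8*x
C(a) = 6
X(S) = -⅛ - 3*S/8 (X(S) = 3/8 + (-4 + S*(-3))/8 = 3/8 + (-4 - 3*S)/8 = 3/8 + (-½ - 3*S/8) = -⅛ - 3*S/8)
((-43 - X(C(4))) + P(-6, 9))*155 = ((-43 - (-⅛ - 3/8*6)) + 8*9)*155 = ((-43 - (-⅛ - 9/4)) + 72)*155 = ((-43 - 1*(-19/8)) + 72)*155 = ((-43 + 19/8) + 72)*155 = (-325/8 + 72)*155 = (251/8)*155 = 38905/8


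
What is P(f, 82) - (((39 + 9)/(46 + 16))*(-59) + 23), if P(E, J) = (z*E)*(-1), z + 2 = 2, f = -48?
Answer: 703/31 ≈ 22.677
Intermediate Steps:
z = 0 (z = -2 + 2 = 0)
P(E, J) = 0 (P(E, J) = (0*E)*(-1) = 0*(-1) = 0)
P(f, 82) - (((39 + 9)/(46 + 16))*(-59) + 23) = 0 - (((39 + 9)/(46 + 16))*(-59) + 23) = 0 - ((48/62)*(-59) + 23) = 0 - ((48*(1/62))*(-59) + 23) = 0 - ((24/31)*(-59) + 23) = 0 - (-1416/31 + 23) = 0 - 1*(-703/31) = 0 + 703/31 = 703/31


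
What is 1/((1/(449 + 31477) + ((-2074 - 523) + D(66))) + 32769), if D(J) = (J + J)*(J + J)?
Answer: 31926/1519549897 ≈ 2.1010e-5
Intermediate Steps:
D(J) = 4*J**2 (D(J) = (2*J)*(2*J) = 4*J**2)
1/((1/(449 + 31477) + ((-2074 - 523) + D(66))) + 32769) = 1/((1/(449 + 31477) + ((-2074 - 523) + 4*66**2)) + 32769) = 1/((1/31926 + (-2597 + 4*4356)) + 32769) = 1/((1/31926 + (-2597 + 17424)) + 32769) = 1/((1/31926 + 14827) + 32769) = 1/(473366803/31926 + 32769) = 1/(1519549897/31926) = 31926/1519549897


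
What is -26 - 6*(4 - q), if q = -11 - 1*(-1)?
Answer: -110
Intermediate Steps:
q = -10 (q = -11 + 1 = -10)
-26 - 6*(4 - q) = -26 - 6*(4 - 1*(-10)) = -26 - 6*(4 + 10) = -26 - 6*14 = -26 - 84 = -110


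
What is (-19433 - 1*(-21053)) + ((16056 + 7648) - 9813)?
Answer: 15511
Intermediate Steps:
(-19433 - 1*(-21053)) + ((16056 + 7648) - 9813) = (-19433 + 21053) + (23704 - 9813) = 1620 + 13891 = 15511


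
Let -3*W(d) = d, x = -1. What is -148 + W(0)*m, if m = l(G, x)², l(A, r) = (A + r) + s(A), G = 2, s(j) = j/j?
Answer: -148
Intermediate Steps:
W(d) = -d/3
s(j) = 1
l(A, r) = 1 + A + r (l(A, r) = (A + r) + 1 = 1 + A + r)
m = 4 (m = (1 + 2 - 1)² = 2² = 4)
-148 + W(0)*m = -148 - ⅓*0*4 = -148 + 0*4 = -148 + 0 = -148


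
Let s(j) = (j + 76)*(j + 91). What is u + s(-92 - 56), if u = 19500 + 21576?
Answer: 45180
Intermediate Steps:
s(j) = (76 + j)*(91 + j)
u = 41076
u + s(-92 - 56) = 41076 + (6916 + (-92 - 56)² + 167*(-92 - 56)) = 41076 + (6916 + (-148)² + 167*(-148)) = 41076 + (6916 + 21904 - 24716) = 41076 + 4104 = 45180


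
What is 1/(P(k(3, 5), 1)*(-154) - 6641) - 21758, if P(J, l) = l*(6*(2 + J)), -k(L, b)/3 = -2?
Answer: -305330015/14033 ≈ -21758.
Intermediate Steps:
k(L, b) = 6 (k(L, b) = -3*(-2) = 6)
P(J, l) = l*(12 + 6*J)
1/(P(k(3, 5), 1)*(-154) - 6641) - 21758 = 1/((6*1*(2 + 6))*(-154) - 6641) - 21758 = 1/((6*1*8)*(-154) - 6641) - 21758 = 1/(48*(-154) - 6641) - 21758 = 1/(-7392 - 6641) - 21758 = 1/(-14033) - 21758 = -1/14033 - 21758 = -305330015/14033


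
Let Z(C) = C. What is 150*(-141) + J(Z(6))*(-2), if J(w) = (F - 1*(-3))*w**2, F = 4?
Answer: -21654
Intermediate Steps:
J(w) = 7*w**2 (J(w) = (4 - 1*(-3))*w**2 = (4 + 3)*w**2 = 7*w**2)
150*(-141) + J(Z(6))*(-2) = 150*(-141) + (7*6**2)*(-2) = -21150 + (7*36)*(-2) = -21150 + 252*(-2) = -21150 - 504 = -21654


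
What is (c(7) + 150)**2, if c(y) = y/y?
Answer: 22801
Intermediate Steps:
c(y) = 1
(c(7) + 150)**2 = (1 + 150)**2 = 151**2 = 22801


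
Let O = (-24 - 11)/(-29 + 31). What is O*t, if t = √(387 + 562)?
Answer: -35*√949/2 ≈ -539.10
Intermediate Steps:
O = -35/2 ≈ -17.500
t = √949 ≈ 30.806
O*t = -35*√949/2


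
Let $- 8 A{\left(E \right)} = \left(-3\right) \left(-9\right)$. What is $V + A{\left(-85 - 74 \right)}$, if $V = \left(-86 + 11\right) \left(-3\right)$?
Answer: $\frac{1773}{8} \approx 221.63$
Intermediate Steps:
$A{\left(E \right)} = - \frac{27}{8}$ ($A{\left(E \right)} = - \frac{\left(-3\right) \left(-9\right)}{8} = \left(- \frac{1}{8}\right) 27 = - \frac{27}{8}$)
$V = 225$ ($V = \left(-75\right) \left(-3\right) = 225$)
$V + A{\left(-85 - 74 \right)} = 225 - \frac{27}{8} = \frac{1773}{8}$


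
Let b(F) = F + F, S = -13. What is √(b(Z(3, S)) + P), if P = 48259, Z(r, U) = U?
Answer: √48233 ≈ 219.62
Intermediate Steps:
b(F) = 2*F
√(b(Z(3, S)) + P) = √(2*(-13) + 48259) = √(-26 + 48259) = √48233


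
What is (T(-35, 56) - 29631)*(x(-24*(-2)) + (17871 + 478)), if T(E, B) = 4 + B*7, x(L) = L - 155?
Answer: -533304870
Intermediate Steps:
x(L) = -155 + L
T(E, B) = 4 + 7*B
(T(-35, 56) - 29631)*(x(-24*(-2)) + (17871 + 478)) = ((4 + 7*56) - 29631)*((-155 - 24*(-2)) + (17871 + 478)) = ((4 + 392) - 29631)*((-155 + 48) + 18349) = (396 - 29631)*(-107 + 18349) = -29235*18242 = -533304870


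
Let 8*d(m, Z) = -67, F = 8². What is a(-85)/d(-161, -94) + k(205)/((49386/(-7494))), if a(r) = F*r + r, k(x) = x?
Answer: 346655185/551477 ≈ 628.59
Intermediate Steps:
F = 64
a(r) = 65*r (a(r) = 64*r + r = 65*r)
d(m, Z) = -67/8 (d(m, Z) = (⅛)*(-67) = -67/8)
a(-85)/d(-161, -94) + k(205)/((49386/(-7494))) = (65*(-85))/(-67/8) + 205/((49386/(-7494))) = -5525*(-8/67) + 205/((49386*(-1/7494))) = 44200/67 + 205/(-8231/1249) = 44200/67 + 205*(-1249/8231) = 44200/67 - 256045/8231 = 346655185/551477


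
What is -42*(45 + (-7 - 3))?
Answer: -1470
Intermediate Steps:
-42*(45 + (-7 - 3)) = -42*(45 - 10) = -42*35 = -1470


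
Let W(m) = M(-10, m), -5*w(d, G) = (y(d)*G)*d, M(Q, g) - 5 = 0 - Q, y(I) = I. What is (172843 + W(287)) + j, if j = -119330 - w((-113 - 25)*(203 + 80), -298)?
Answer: -454513777328/5 ≈ -9.0903e+10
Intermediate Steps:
M(Q, g) = 5 - Q (M(Q, g) = 5 + (0 - Q) = 5 - Q)
w(d, G) = -G*d²/5 (w(d, G) = -d*G*d/5 = -G*d*d/5 = -G*d²/5)
j = -454514641618/5 (j = -119330 - (-1)*(-298)*((-113 - 25)*(203 + 80))²/5 = -119330 - (-1)*(-298)*(-138*283)²/5 = -119330 - (-1)*(-298)*(-39054)²/5 = -119330 - (-1)*(-298)*1525214916/5 = -119330 - 1*454514044968/5 = -119330 - 454514044968/5 = -454514641618/5 ≈ -9.0903e+10)
W(m) = 15 (W(m) = 5 - 1*(-10) = 5 + 10 = 15)
(172843 + W(287)) + j = (172843 + 15) - 454514641618/5 = 172858 - 454514641618/5 = -454513777328/5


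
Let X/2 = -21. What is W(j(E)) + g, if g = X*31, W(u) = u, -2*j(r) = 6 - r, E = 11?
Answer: -2599/2 ≈ -1299.5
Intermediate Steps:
X = -42 (X = 2*(-21) = -42)
j(r) = -3 + r/2 (j(r) = -(6 - r)/2 = -3 + r/2)
g = -1302 (g = -42*31 = -1302)
W(j(E)) + g = (-3 + (½)*11) - 1302 = (-3 + 11/2) - 1302 = 5/2 - 1302 = -2599/2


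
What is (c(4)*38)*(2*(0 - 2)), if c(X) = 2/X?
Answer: -76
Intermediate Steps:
(c(4)*38)*(2*(0 - 2)) = ((2/4)*38)*(2*(0 - 2)) = ((2*(¼))*38)*(2*(-2)) = ((½)*38)*(-4) = 19*(-4) = -76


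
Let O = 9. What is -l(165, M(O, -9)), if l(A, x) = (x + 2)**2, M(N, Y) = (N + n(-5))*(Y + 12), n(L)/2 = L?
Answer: -1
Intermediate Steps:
n(L) = 2*L
M(N, Y) = (-10 + N)*(12 + Y) (M(N, Y) = (N + 2*(-5))*(Y + 12) = (N - 10)*(12 + Y) = (-10 + N)*(12 + Y))
l(A, x) = (2 + x)**2
-l(165, M(O, -9)) = -(2 + (-120 - 10*(-9) + 12*9 + 9*(-9)))**2 = -(2 + (-120 + 90 + 108 - 81))**2 = -(2 - 3)**2 = -1*(-1)**2 = -1*1 = -1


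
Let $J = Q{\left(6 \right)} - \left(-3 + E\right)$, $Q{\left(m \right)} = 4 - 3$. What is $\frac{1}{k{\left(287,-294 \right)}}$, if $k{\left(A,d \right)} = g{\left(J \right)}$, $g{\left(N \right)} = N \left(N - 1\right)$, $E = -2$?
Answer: $\frac{1}{30} \approx 0.033333$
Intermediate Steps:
$Q{\left(m \right)} = 1$
$J = 6$ ($J = 1 + \left(3 - -2\right) = 1 + \left(3 + 2\right) = 1 + 5 = 6$)
$g{\left(N \right)} = N \left(-1 + N\right)$
$k{\left(A,d \right)} = 30$ ($k{\left(A,d \right)} = 6 \left(-1 + 6\right) = 6 \cdot 5 = 30$)
$\frac{1}{k{\left(287,-294 \right)}} = \frac{1}{30}$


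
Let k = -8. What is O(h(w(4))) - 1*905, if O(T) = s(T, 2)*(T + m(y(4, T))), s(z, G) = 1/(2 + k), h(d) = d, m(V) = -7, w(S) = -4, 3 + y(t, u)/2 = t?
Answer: -5419/6 ≈ -903.17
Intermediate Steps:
y(t, u) = -6 + 2*t
s(z, G) = -⅙ (s(z, G) = 1/(2 - 8) = 1/(-6) = -⅙)
O(T) = 7/6 - T/6 (O(T) = -(T - 7)/6 = -(-7 + T)/6 = 7/6 - T/6)
O(h(w(4))) - 1*905 = (7/6 - ⅙*(-4)) - 1*905 = (7/6 + ⅔) - 905 = 11/6 - 905 = -5419/6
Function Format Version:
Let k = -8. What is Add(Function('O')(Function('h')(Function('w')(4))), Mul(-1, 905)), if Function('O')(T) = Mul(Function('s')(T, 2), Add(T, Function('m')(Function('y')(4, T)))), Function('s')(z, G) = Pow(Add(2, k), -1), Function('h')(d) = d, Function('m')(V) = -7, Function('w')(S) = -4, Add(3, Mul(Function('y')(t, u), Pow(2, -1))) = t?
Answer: Rational(-5419, 6) ≈ -903.17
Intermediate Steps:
Function('y')(t, u) = Add(-6, Mul(2, t))
Function('s')(z, G) = Rational(-1, 6) (Function('s')(z, G) = Pow(Add(2, -8), -1) = Pow(-6, -1) = Rational(-1, 6))
Function('O')(T) = Add(Rational(7, 6), Mul(Rational(-1, 6), T)) (Function('O')(T) = Mul(Rational(-1, 6), Add(T, -7)) = Mul(Rational(-1, 6), Add(-7, T)) = Add(Rational(7, 6), Mul(Rational(-1, 6), T)))
Add(Function('O')(Function('h')(Function('w')(4))), Mul(-1, 905)) = Add(Add(Rational(7, 6), Mul(Rational(-1, 6), -4)), Mul(-1, 905)) = Add(Add(Rational(7, 6), Rational(2, 3)), -905) = Add(Rational(11, 6), -905) = Rational(-5419, 6)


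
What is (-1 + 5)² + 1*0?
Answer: 16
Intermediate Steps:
(-1 + 5)² + 1*0 = 4² + 0 = 16 + 0 = 16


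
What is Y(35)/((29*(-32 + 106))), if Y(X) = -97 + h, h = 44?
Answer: -53/2146 ≈ -0.024697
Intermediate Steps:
Y(X) = -53 (Y(X) = -97 + 44 = -53)
Y(35)/((29*(-32 + 106))) = -53*1/(29*(-32 + 106)) = -53/(29*74) = -53/2146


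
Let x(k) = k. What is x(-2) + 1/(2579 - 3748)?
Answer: -2339/1169 ≈ -2.0009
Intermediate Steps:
x(-2) + 1/(2579 - 3748) = -2 + 1/(2579 - 3748) = -2 + 1/(-1169) = -2 - 1/1169 = -2339/1169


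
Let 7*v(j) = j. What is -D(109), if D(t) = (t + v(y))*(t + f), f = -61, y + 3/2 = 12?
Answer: -5304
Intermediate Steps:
y = 21/2 (y = -3/2 + 12 = 21/2 ≈ 10.500)
v(j) = j/7
D(t) = (-61 + t)*(3/2 + t) (D(t) = (t + (1/7)*(21/2))*(t - 61) = (t + 3/2)*(-61 + t) = (3/2 + t)*(-61 + t) = (-61 + t)*(3/2 + t))
-D(109) = -(-183/2 + 109**2 - 119/2*109) = -(-183/2 + 11881 - 12971/2) = -1*5304 = -5304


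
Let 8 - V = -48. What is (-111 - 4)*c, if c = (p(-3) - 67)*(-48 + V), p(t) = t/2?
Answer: 63020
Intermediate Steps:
p(t) = t/2 (p(t) = t*(½) = t/2)
V = 56 (V = 8 - 1*(-48) = 8 + 48 = 56)
c = -548 (c = ((½)*(-3) - 67)*(-48 + 56) = (-3/2 - 67)*8 = -137/2*8 = -548)
(-111 - 4)*c = (-111 - 4)*(-548) = -115*(-548) = 63020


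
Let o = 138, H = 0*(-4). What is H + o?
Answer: 138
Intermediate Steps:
H = 0
H + o = 0 + 138 = 138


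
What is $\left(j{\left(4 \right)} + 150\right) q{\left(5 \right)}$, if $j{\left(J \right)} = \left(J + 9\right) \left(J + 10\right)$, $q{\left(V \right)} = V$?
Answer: $1660$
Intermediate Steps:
$j{\left(J \right)} = \left(9 + J\right) \left(10 + J\right)$
$\left(j{\left(4 \right)} + 150\right) q{\left(5 \right)} = \left(\left(90 + 4^{2} + 19 \cdot 4\right) + 150\right) 5 = \left(\left(90 + 16 + 76\right) + 150\right) 5 = \left(182 + 150\right) 5 = 332 \cdot 5 = 1660$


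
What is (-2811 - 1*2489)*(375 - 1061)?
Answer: 3635800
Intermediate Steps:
(-2811 - 1*2489)*(375 - 1061) = (-2811 - 2489)*(-686) = -5300*(-686) = 3635800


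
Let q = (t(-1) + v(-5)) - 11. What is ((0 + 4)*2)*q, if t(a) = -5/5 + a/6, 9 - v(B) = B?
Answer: 44/3 ≈ 14.667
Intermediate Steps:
v(B) = 9 - B
t(a) = -1 + a/6 (t(a) = -5*⅕ + a*(⅙) = -1 + a/6)
q = 11/6 (q = ((-1 + (⅙)*(-1)) + (9 - 1*(-5))) - 11 = ((-1 - ⅙) + (9 + 5)) - 11 = (-7/6 + 14) - 11 = 77/6 - 11 = 11/6 ≈ 1.8333)
((0 + 4)*2)*q = ((0 + 4)*2)*(11/6) = (4*2)*(11/6) = 8*(11/6) = 44/3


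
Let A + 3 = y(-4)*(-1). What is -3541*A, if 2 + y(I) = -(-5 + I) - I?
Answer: 49574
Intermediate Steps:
y(I) = 3 - 2*I (y(I) = -2 + (-(-5 + I) - I) = -2 + ((5 - I) - I) = -2 + (5 - 2*I) = 3 - 2*I)
A = -14 (A = -3 + (3 - 2*(-4))*(-1) = -3 + (3 + 8)*(-1) = -3 + 11*(-1) = -3 - 11 = -14)
-3541*A = -3541*(-14) = 49574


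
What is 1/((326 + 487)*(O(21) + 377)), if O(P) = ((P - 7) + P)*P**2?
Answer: 1/12855156 ≈ 7.7790e-8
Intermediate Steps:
O(P) = P**2*(-7 + 2*P) (O(P) = ((-7 + P) + P)*P**2 = (-7 + 2*P)*P**2 = P**2*(-7 + 2*P))
1/((326 + 487)*(O(21) + 377)) = 1/((326 + 487)*(21**2*(-7 + 2*21) + 377)) = 1/(813*(441*(-7 + 42) + 377)) = 1/(813*(441*35 + 377)) = 1/(813*(15435 + 377)) = 1/(813*15812) = 1/12855156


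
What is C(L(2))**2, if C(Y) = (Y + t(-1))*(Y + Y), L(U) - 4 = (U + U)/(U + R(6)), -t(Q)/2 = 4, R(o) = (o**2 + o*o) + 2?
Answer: 133402500/130321 ≈ 1023.6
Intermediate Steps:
R(o) = 2 + 2*o**2 (R(o) = (o**2 + o**2) + 2 = 2*o**2 + 2 = 2 + 2*o**2)
t(Q) = -8 (t(Q) = -2*4 = -8)
L(U) = 4 + 2*U/(74 + U) (L(U) = 4 + (U + U)/(U + (2 + 2*6**2)) = 4 + (2*U)/(U + (2 + 2*36)) = 4 + (2*U)/(U + (2 + 72)) = 4 + (2*U)/(U + 74) = 4 + (2*U)/(74 + U) = 4 + 2*U/(74 + U))
C(Y) = 2*Y*(-8 + Y) (C(Y) = (Y - 8)*(Y + Y) = (-8 + Y)*(2*Y) = 2*Y*(-8 + Y))
C(L(2))**2 = (2*(2*(148 + 3*2)/(74 + 2))*(-8 + 2*(148 + 3*2)/(74 + 2)))**2 = (2*(2*(148 + 6)/76)*(-8 + 2*(148 + 6)/76))**2 = (2*(2*(1/76)*154)*(-8 + 2*(1/76)*154))**2 = (2*(77/19)*(-8 + 77/19))**2 = (2*(77/19)*(-75/19))**2 = (-11550/361)**2 = 133402500/130321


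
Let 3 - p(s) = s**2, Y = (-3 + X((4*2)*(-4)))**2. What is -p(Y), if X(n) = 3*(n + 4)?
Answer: 57289758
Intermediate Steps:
X(n) = 12 + 3*n (X(n) = 3*(4 + n) = 12 + 3*n)
Y = 7569 (Y = (-3 + (12 + 3*((4*2)*(-4))))**2 = (-3 + (12 + 3*(8*(-4))))**2 = (-3 + (12 + 3*(-32)))**2 = (-3 + (12 - 96))**2 = (-3 - 84)**2 = (-87)**2 = 7569)
p(s) = 3 - s**2
-p(Y) = -(3 - 1*7569**2) = -(3 - 1*57289761) = -(3 - 57289761) = -1*(-57289758) = 57289758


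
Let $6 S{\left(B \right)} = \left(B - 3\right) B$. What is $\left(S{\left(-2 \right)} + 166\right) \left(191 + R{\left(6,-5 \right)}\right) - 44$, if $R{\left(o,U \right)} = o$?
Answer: $\frac{98959}{3} \approx 32986.0$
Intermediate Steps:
$S{\left(B \right)} = \frac{B \left(-3 + B\right)}{6}$ ($S{\left(B \right)} = \frac{\left(B - 3\right) B}{6} = \frac{\left(-3 + B\right) B}{6} = \frac{B \left(-3 + B\right)}{6}$)
$\left(S{\left(-2 \right)} + 166\right) \left(191 + R{\left(6,-5 \right)}\right) - 44 = \left(\frac{1}{6} \left(-2\right) \left(-3 - 2\right) + 166\right) \left(191 + 6\right) - 44 = \left(\frac{1}{6} \left(-2\right) \left(-5\right) + 166\right) 197 - 44 = \left(\frac{5}{3} + 166\right) 197 - 44 = \frac{503}{3} \cdot 197 - 44 = \frac{99091}{3} - 44 = \frac{98959}{3}$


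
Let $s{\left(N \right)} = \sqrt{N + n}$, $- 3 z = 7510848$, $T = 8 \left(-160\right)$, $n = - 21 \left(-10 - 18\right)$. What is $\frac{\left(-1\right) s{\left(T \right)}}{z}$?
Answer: $\frac{i \sqrt{173}}{1251808} \approx 1.0507 \cdot 10^{-5} i$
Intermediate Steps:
$n = 588$ ($n = \left(-21\right) \left(-28\right) = 588$)
$T = -1280$
$z = -2503616$ ($z = \left(- \frac{1}{3}\right) 7510848 = -2503616$)
$s{\left(N \right)} = \sqrt{588 + N}$ ($s{\left(N \right)} = \sqrt{N + 588} = \sqrt{588 + N}$)
$\frac{\left(-1\right) s{\left(T \right)}}{z} = \frac{\left(-1\right) \sqrt{588 - 1280}}{-2503616} = - \sqrt{-692} \left(- \frac{1}{2503616}\right) = - 2 i \sqrt{173} \left(- \frac{1}{2503616}\right) = \frac{i \sqrt{173}}{1251808}$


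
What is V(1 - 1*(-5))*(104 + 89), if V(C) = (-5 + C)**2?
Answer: 193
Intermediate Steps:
V(1 - 1*(-5))*(104 + 89) = (-5 + (1 - 1*(-5)))**2*(104 + 89) = (-5 + (1 + 5))**2*193 = (-5 + 6)**2*193 = 1**2*193 = 1*193 = 193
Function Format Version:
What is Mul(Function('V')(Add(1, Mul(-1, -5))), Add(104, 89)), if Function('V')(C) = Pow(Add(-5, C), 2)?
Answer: 193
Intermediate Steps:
Mul(Function('V')(Add(1, Mul(-1, -5))), Add(104, 89)) = Mul(Pow(Add(-5, Add(1, Mul(-1, -5))), 2), Add(104, 89)) = Mul(Pow(Add(-5, Add(1, 5)), 2), 193) = Mul(Pow(Add(-5, 6), 2), 193) = Mul(Pow(1, 2), 193) = Mul(1, 193) = 193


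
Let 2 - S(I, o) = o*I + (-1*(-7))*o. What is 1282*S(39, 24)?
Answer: -1412764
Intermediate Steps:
S(I, o) = 2 - 7*o - I*o (S(I, o) = 2 - (o*I + (-1*(-7))*o) = 2 - (I*o + 7*o) = 2 - (7*o + I*o) = 2 + (-7*o - I*o) = 2 - 7*o - I*o)
1282*S(39, 24) = 1282*(2 - 7*24 - 1*39*24) = 1282*(2 - 168 - 936) = 1282*(-1102) = -1412764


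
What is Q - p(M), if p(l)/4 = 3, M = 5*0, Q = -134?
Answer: -146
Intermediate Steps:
M = 0
p(l) = 12 (p(l) = 4*3 = 12)
Q - p(M) = -134 - 1*12 = -134 - 12 = -146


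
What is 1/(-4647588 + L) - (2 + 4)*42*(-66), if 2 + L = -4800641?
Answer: 157142977991/9448231 ≈ 16632.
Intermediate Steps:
L = -4800643 (L = -2 - 4800641 = -4800643)
1/(-4647588 + L) - (2 + 4)*42*(-66) = 1/(-4647588 - 4800643) - (2 + 4)*42*(-66) = 1/(-9448231) - 6*(-2772) = -1/9448231 - 1*(-16632) = -1/9448231 + 16632 = 157142977991/9448231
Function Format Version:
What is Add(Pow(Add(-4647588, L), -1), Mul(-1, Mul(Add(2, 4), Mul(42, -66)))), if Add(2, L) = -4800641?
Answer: Rational(157142977991, 9448231) ≈ 16632.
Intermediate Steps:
L = -4800643 (L = Add(-2, -4800641) = -4800643)
Add(Pow(Add(-4647588, L), -1), Mul(-1, Mul(Add(2, 4), Mul(42, -66)))) = Add(Pow(Add(-4647588, -4800643), -1), Mul(-1, Mul(Add(2, 4), Mul(42, -66)))) = Add(Pow(-9448231, -1), Mul(-1, Mul(6, -2772))) = Add(Rational(-1, 9448231), Mul(-1, -16632)) = Add(Rational(-1, 9448231), 16632) = Rational(157142977991, 9448231)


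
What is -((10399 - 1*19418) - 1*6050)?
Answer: 15069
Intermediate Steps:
-((10399 - 1*19418) - 1*6050) = -((10399 - 19418) - 6050) = -(-9019 - 6050) = -1*(-15069) = 15069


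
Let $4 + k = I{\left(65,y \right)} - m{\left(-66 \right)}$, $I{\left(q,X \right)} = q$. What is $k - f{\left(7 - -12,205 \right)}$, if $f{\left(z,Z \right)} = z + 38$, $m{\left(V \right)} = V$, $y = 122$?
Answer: $70$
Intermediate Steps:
$f{\left(z,Z \right)} = 38 + z$
$k = 127$ ($k = -4 + \left(65 - -66\right) = -4 + \left(65 + 66\right) = -4 + 131 = 127$)
$k - f{\left(7 - -12,205 \right)} = 127 - \left(38 + \left(7 - -12\right)\right) = 127 - \left(38 + \left(7 + 12\right)\right) = 127 - \left(38 + 19\right) = 127 - 57 = 70$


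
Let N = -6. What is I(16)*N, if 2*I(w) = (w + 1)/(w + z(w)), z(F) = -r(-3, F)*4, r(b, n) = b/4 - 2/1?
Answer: -17/9 ≈ -1.8889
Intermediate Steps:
r(b, n) = -2 + b/4 (r(b, n) = b*(¼) - 2*1 = b/4 - 2 = -2 + b/4)
z(F) = 11 (z(F) = -(-2 + (¼)*(-3))*4 = -(-2 - ¾)*4 = -1*(-11/4)*4 = (11/4)*4 = 11)
I(w) = (1 + w)/(2*(11 + w)) (I(w) = ((w + 1)/(w + 11))/2 = ((1 + w)/(11 + w))/2 = (1 + w)/(2*(11 + w)))
I(16)*N = ((1 + 16)/(2*(11 + 16)))*(-6) = ((½)*17/27)*(-6) = ((½)*(1/27)*17)*(-6) = (17/54)*(-6) = -17/9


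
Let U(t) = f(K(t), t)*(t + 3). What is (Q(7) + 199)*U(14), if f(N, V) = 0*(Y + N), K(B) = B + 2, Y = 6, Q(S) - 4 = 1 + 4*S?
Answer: 0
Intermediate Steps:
Q(S) = 5 + 4*S (Q(S) = 4 + (1 + 4*S) = 5 + 4*S)
K(B) = 2 + B
f(N, V) = 0 (f(N, V) = 0*(6 + N) = 0)
U(t) = 0 (U(t) = 0*(t + 3) = 0*(3 + t) = 0)
(Q(7) + 199)*U(14) = ((5 + 4*7) + 199)*0 = ((5 + 28) + 199)*0 = (33 + 199)*0 = 232*0 = 0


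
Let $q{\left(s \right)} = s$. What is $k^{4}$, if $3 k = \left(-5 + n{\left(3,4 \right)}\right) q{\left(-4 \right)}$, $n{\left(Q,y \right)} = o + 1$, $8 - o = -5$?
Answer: $20736$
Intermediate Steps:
$o = 13$ ($o = 8 - -5 = 8 + 5 = 13$)
$n{\left(Q,y \right)} = 14$ ($n{\left(Q,y \right)} = 13 + 1 = 14$)
$k = -12$ ($k = \frac{\left(-5 + 14\right) \left(-4\right)}{3} = \frac{9 \left(-4\right)}{3} = \frac{1}{3} \left(-36\right) = -12$)
$k^{4} = \left(-12\right)^{4} = 20736$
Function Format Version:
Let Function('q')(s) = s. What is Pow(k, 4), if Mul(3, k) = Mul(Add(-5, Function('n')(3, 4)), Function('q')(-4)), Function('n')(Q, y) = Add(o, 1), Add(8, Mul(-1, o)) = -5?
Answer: 20736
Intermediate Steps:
o = 13 (o = Add(8, Mul(-1, -5)) = Add(8, 5) = 13)
Function('n')(Q, y) = 14 (Function('n')(Q, y) = Add(13, 1) = 14)
k = -12 (k = Mul(Rational(1, 3), Mul(Add(-5, 14), -4)) = Mul(Rational(1, 3), Mul(9, -4)) = Mul(Rational(1, 3), -36) = -12)
Pow(k, 4) = Pow(-12, 4) = 20736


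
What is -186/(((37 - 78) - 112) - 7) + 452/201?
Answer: 54853/16080 ≈ 3.4113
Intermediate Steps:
-186/(((37 - 78) - 112) - 7) + 452/201 = -186/((-41 - 112) - 7) + 452*(1/201) = -186/(-153 - 7) + 452/201 = -186/(-160) + 452/201 = -186*(-1/160) + 452/201 = 93/80 + 452/201 = 54853/16080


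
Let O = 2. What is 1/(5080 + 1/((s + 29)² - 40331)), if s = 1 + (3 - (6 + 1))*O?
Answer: 39847/202422759 ≈ 0.00019685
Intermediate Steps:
s = -7 (s = 1 + (3 - (6 + 1))*2 = 1 + (3 - 1*7)*2 = 1 + (3 - 7)*2 = 1 - 4*2 = 1 - 8 = -7)
1/(5080 + 1/((s + 29)² - 40331)) = 1/(5080 + 1/((-7 + 29)² - 40331)) = 1/(5080 + 1/(22² - 40331)) = 1/(5080 + 1/(484 - 40331)) = 1/(5080 + 1/(-39847)) = 1/(5080 - 1/39847) = 1/(202422759/39847) = 39847/202422759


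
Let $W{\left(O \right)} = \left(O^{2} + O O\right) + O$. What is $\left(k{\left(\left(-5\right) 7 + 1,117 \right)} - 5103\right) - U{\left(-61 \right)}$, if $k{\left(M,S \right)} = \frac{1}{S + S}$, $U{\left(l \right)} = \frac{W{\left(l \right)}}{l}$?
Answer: $- \frac{1165787}{234} \approx -4982.0$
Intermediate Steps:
$W{\left(O \right)} = O + 2 O^{2}$ ($W{\left(O \right)} = \left(O^{2} + O^{2}\right) + O = 2 O^{2} + O = O + 2 O^{2}$)
$U{\left(l \right)} = 1 + 2 l$ ($U{\left(l \right)} = \frac{l \left(1 + 2 l\right)}{l} = 1 + 2 l$)
$k{\left(M,S \right)} = \frac{1}{2 S}$
$\left(k{\left(\left(-5\right) 7 + 1,117 \right)} - 5103\right) - U{\left(-61 \right)} = \left(\frac{1}{2 \cdot 117} - 5103\right) - \left(1 + 2 \left(-61\right)\right) = \left(\frac{1}{2} \cdot \frac{1}{117} - 5103\right) - \left(1 - 122\right) = \left(\frac{1}{234} - 5103\right) - -121 = - \frac{1194101}{234} + 121 = - \frac{1165787}{234}$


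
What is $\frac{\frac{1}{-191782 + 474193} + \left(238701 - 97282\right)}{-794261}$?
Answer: $- \frac{39938281210}{224308043271} \approx -0.17805$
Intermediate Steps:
$\frac{\frac{1}{-191782 + 474193} + \left(238701 - 97282\right)}{-794261} = \left(\frac{1}{282411} + 141419\right) \left(- \frac{1}{794261}\right) = \frac{39938281210}{282411} \left(- \frac{1}{794261}\right) = - \frac{39938281210}{224308043271}$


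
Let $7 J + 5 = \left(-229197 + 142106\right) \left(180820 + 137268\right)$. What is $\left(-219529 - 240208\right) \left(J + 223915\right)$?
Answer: $\frac{12735190547578096}{7} \approx 1.8193 \cdot 10^{15}$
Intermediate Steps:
$J = - \frac{27702602013}{7}$ ($J = - \frac{5}{7} + \frac{\left(-229197 + 142106\right) \left(180820 + 137268\right)}{7} = - \frac{5}{7} + \frac{\left(-87091\right) 318088}{7} = - \frac{5}{7} + \frac{1}{7} \left(-27702602008\right) = - \frac{5}{7} - \frac{27702602008}{7} = - \frac{27702602013}{7} \approx -3.9575 \cdot 10^{9}$)
$\left(-219529 - 240208\right) \left(J + 223915\right) = \left(-219529 - 240208\right) \left(- \frac{27702602013}{7} + 223915\right) = \left(-459737\right) \left(- \frac{27701034608}{7}\right) = \frac{12735190547578096}{7}$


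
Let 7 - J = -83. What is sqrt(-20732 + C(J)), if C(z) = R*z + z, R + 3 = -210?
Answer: 2*I*sqrt(9953) ≈ 199.53*I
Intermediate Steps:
R = -213 (R = -3 - 210 = -213)
J = 90 (J = 7 - 1*(-83) = 7 + 83 = 90)
C(z) = -212*z (C(z) = -213*z + z = -212*z)
sqrt(-20732 + C(J)) = sqrt(-20732 - 212*90) = sqrt(-20732 - 19080) = sqrt(-39812) = 2*I*sqrt(9953)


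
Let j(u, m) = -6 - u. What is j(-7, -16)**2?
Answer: 1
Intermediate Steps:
j(-7, -16)**2 = (-6 - 1*(-7))**2 = (-6 + 7)**2 = 1**2 = 1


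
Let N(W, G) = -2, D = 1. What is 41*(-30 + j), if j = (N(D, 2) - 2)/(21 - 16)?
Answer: -6314/5 ≈ -1262.8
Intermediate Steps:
j = -4/5 (j = (-2 - 2)/(21 - 16) = -4/5 ≈ -0.80000)
41*(-30 + j) = 41*(-30 - 4/5) = 41*(-154/5) = -6314/5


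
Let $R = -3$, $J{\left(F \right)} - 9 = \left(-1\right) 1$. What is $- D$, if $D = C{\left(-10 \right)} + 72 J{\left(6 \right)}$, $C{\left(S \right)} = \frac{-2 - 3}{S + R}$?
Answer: $- \frac{7493}{13} \approx -576.38$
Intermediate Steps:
$J{\left(F \right)} = 8$ ($J{\left(F \right)} = 9 - 1 = 8$)
$C{\left(S \right)} = - \frac{5}{-3 + S}$ ($C{\left(S \right)} = \frac{-2 - 3}{S - 3} = - \frac{5}{-3 + S}$)
$D = \frac{7493}{13}$ ($D = - \frac{5}{-3 - 10} + 72 \cdot 8 = - \frac{5}{-13} + 576 = \left(-5\right) \left(- \frac{1}{13}\right) + 576 = \frac{5}{13} + 576 = \frac{7493}{13} \approx 576.38$)
$- D = \left(-1\right) \frac{7493}{13} = - \frac{7493}{13}$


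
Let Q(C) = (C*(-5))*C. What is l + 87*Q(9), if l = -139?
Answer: -35374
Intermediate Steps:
Q(C) = -5*C² (Q(C) = (-5*C)*C = -5*C²)
l + 87*Q(9) = -139 + 87*(-5*9²) = -139 + 87*(-5*81) = -139 + 87*(-405) = -139 - 35235 = -35374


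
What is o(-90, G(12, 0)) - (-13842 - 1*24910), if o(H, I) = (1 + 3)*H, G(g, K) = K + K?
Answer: 38392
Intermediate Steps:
G(g, K) = 2*K
o(H, I) = 4*H
o(-90, G(12, 0)) - (-13842 - 1*24910) = 4*(-90) - (-13842 - 1*24910) = -360 - (-13842 - 24910) = -360 - 1*(-38752) = -360 + 38752 = 38392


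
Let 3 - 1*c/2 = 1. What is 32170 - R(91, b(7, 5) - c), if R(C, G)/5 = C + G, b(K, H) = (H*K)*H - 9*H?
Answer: 31085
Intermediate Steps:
c = 4 (c = 6 - 2*1 = 6 - 2 = 4)
b(K, H) = -9*H + K*H² (b(K, H) = K*H² - 9*H = -9*H + K*H²)
R(C, G) = 5*C + 5*G (R(C, G) = 5*(C + G) = 5*C + 5*G)
32170 - R(91, b(7, 5) - c) = 32170 - (5*91 + 5*(5*(-9 + 5*7) - 1*4)) = 32170 - (455 + 5*(5*(-9 + 35) - 4)) = 32170 - (455 + 5*(5*26 - 4)) = 32170 - (455 + 5*(130 - 4)) = 32170 - (455 + 5*126) = 32170 - (455 + 630) = 32170 - 1*1085 = 32170 - 1085 = 31085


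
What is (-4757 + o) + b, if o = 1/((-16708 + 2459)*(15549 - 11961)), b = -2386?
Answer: -365188817917/51125412 ≈ -7143.0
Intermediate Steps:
o = -1/51125412 (o = 1/(-14249*3588) = 1/(-51125412) = -1/51125412 ≈ -1.9560e-8)
(-4757 + o) + b = (-4757 - 1/51125412) - 2386 = -243203584885/51125412 - 2386 = -365188817917/51125412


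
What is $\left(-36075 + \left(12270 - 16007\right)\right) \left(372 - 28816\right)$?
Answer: $1132412528$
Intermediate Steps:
$\left(-36075 + \left(12270 - 16007\right)\right) \left(372 - 28816\right) = \left(-36075 + \left(12270 - 16007\right)\right) \left(-28444\right) = \left(-36075 - 3737\right) \left(-28444\right) = \left(-39812\right) \left(-28444\right) = 1132412528$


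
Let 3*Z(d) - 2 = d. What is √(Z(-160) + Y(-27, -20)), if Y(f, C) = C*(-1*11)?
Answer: √1506/3 ≈ 12.936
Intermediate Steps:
Z(d) = ⅔ + d/3
Y(f, C) = -11*C (Y(f, C) = C*(-11) = -11*C)
√(Z(-160) + Y(-27, -20)) = √((⅔ + (⅓)*(-160)) - 11*(-20)) = √((⅔ - 160/3) + 220) = √(-158/3 + 220) = √(502/3) = √1506/3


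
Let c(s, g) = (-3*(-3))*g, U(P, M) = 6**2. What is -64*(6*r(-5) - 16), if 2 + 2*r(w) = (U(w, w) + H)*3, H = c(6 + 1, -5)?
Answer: 6592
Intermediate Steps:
U(P, M) = 36
c(s, g) = 9*g
H = -45 (H = 9*(-5) = -45)
r(w) = -29/2 (r(w) = -1 + ((36 - 45)*3)/2 = -1 + (-9*3)/2 = -1 + (1/2)*(-27) = -1 - 27/2 = -29/2)
-64*(6*r(-5) - 16) = -64*(6*(-29/2) - 16) = -64*(-87 - 16) = -64*(-103) = 6592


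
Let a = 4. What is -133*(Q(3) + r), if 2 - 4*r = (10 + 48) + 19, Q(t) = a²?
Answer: 1463/4 ≈ 365.75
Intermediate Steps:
Q(t) = 16 (Q(t) = 4² = 16)
r = -75/4 (r = ½ - ((10 + 48) + 19)/4 = ½ - (58 + 19)/4 = ½ - ¼*77 = ½ - 77/4 = -75/4 ≈ -18.750)
-133*(Q(3) + r) = -133*(16 - 75/4) = -133*(-11/4) = 1463/4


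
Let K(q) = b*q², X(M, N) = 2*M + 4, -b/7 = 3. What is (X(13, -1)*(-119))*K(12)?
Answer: 10795680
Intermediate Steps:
b = -21 (b = -7*3 = -21)
X(M, N) = 4 + 2*M
K(q) = -21*q²
(X(13, -1)*(-119))*K(12) = ((4 + 2*13)*(-119))*(-21*12²) = ((4 + 26)*(-119))*(-21*144) = (30*(-119))*(-3024) = -3570*(-3024) = 10795680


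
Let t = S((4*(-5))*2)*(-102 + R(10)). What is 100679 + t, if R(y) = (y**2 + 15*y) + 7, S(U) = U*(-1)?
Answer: 106879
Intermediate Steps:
S(U) = -U
R(y) = 7 + y**2 + 15*y
t = 6200 (t = (-4*(-5)*2)*(-102 + (7 + 10**2 + 15*10)) = (-(-20)*2)*(-102 + (7 + 100 + 150)) = (-1*(-40))*(-102 + 257) = 40*155 = 6200)
100679 + t = 100679 + 6200 = 106879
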